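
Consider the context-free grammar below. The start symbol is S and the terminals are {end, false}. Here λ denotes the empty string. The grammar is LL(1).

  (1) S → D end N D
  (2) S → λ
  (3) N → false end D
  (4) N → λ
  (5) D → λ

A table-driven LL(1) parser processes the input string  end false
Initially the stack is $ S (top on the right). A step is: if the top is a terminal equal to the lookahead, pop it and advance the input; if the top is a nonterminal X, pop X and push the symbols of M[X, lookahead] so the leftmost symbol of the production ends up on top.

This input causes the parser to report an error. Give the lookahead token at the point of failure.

$

step 1: stack=$ S  input=end false $  — expand S → D end N D
step 2: stack=$ D N end D  input=end false $  — expand D → λ
step 3: stack=$ D N end  input=end false $  — match end
step 4: stack=$ D N  input=false $  — expand N → false end D
step 5: stack=$ D D end false  input=false $  — match false
step 6: stack=$ D D end  input=$  — error: top is terminal end but lookahead is $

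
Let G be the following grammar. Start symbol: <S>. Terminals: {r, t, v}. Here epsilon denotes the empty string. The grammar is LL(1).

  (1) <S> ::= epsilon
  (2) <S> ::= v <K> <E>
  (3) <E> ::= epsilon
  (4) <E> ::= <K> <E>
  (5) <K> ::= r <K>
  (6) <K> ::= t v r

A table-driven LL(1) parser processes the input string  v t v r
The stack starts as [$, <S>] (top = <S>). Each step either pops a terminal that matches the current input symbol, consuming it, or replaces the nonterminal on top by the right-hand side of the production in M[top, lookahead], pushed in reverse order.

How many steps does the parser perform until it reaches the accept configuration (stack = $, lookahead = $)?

step 1: stack=$ <S>  input=v t v r $  — expand <S> ::= v <K> <E>
step 2: stack=$ <E> <K> v  input=v t v r $  — match v
step 3: stack=$ <E> <K>  input=t v r $  — expand <K> ::= t v r
step 4: stack=$ <E> r v t  input=t v r $  — match t
step 5: stack=$ <E> r v  input=v r $  — match v
step 6: stack=$ <E> r  input=r $  — match r
step 7: stack=$ <E>  input=$  — expand <E> ::= epsilon
Accept reached after 7 steps.

7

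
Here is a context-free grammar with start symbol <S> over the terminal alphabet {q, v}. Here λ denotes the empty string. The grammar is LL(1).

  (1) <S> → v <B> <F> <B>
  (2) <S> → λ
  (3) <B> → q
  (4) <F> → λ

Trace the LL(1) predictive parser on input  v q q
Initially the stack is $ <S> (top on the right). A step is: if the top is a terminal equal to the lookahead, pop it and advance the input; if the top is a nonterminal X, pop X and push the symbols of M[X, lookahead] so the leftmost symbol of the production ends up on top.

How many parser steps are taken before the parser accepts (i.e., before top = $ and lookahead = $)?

7

     Stack            Input    Action
  1  $ <S>            v q q $  expand <S> → v <B> <F> <B>
  2  $ <B> <F> <B> v  v q q $  match v
  3  $ <B> <F> <B>    q q $    expand <B> → q
  4  $ <B> <F> q      q q $    match q
  5  $ <B> <F>        q $      expand <F> → λ
  6  $ <B>            q $      expand <B> → q
  7  $ q              q $      match q
Accept reached after 7 steps.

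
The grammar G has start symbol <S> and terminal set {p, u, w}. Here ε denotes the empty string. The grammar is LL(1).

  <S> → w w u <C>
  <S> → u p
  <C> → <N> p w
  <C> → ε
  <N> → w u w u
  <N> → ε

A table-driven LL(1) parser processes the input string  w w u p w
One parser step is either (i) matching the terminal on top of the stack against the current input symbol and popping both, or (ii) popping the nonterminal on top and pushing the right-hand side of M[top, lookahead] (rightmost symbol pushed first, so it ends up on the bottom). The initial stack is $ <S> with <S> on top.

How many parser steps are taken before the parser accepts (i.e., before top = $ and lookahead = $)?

step 1: stack=$ <S>  input=w w u p w $  — expand <S> → w w u <C>
step 2: stack=$ <C> u w w  input=w w u p w $  — match w
step 3: stack=$ <C> u w  input=w u p w $  — match w
step 4: stack=$ <C> u  input=u p w $  — match u
step 5: stack=$ <C>  input=p w $  — expand <C> → <N> p w
step 6: stack=$ w p <N>  input=p w $  — expand <N> → ε
step 7: stack=$ w p  input=p w $  — match p
step 8: stack=$ w  input=w $  — match w
Accept reached after 8 steps.

8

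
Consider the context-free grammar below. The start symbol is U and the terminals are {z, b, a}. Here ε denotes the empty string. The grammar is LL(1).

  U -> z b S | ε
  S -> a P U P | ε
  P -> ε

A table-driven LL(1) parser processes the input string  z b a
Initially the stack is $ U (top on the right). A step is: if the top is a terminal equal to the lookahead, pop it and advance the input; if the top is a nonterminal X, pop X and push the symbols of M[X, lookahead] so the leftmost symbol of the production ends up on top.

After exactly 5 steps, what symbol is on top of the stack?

step 1: stack=$ U  input=z b a $  — expand U -> z b S
step 2: stack=$ S b z  input=z b a $  — match z
step 3: stack=$ S b  input=b a $  — match b
step 4: stack=$ S  input=a $  — expand S -> a P U P
step 5: stack=$ P U P a  input=a $  — match a
Stack after step 5: $ P U P (top = P).

P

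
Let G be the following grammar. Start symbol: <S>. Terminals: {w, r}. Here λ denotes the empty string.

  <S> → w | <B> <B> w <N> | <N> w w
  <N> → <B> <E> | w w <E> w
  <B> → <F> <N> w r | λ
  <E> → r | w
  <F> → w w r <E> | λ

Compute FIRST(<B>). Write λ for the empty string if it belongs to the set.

{λ, r, w}

FIRST(<E>) = {r, w}
FIRST(<F>) = {λ, w}
FIRST(<S>) = {r, w}  (via <B> <B> w <N>, <N> w w)
FIRST(<N>) = {r, w}  (via <B> <E>)
FIRST(<B>) = {λ, r, w}  (via <F> <N> w r)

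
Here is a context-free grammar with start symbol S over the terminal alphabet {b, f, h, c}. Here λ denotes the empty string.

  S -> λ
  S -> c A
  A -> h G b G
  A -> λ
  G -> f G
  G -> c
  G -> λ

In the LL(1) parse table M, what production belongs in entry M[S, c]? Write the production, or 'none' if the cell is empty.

FIRST(S): from S->λ we get {λ}; from S->c A we get {c}. So FIRST(S) = {λ, c}.
FIRST(A): from A->h G b G we get {h}; from A->λ we get {λ}. So FIRST(A) = {λ, h}.
FIRST(G): from G->f G we get {f}; from G->c we get {c}; from G->λ we get {λ}. So FIRST(G) = {λ, c, f}.
FOLLOW(S) includes $ since S is the start symbol.
FOLLOW(S): S appears on no right-hand side. Thus FOLLOW(S) = {$}.
For S -> λ: FIRST(λ) = {λ}, so it goes in M[S, t] for t ∈ {}; since λ ∈ FIRST, also for every t ∈ FOLLOW(S) = {$}.
For S -> c A: FIRST(c A) = {c}, so it goes in M[S, t] for t ∈ {c}.

S -> c A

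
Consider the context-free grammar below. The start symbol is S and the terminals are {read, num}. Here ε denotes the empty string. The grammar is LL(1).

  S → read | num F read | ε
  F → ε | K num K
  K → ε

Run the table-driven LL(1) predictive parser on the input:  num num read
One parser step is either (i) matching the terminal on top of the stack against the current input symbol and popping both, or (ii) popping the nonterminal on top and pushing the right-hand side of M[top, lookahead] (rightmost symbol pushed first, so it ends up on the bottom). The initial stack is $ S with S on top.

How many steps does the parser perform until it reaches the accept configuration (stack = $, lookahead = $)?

step 1: stack=$ S  input=num num read $  — expand S → num F read
step 2: stack=$ read F num  input=num num read $  — match num
step 3: stack=$ read F  input=num read $  — expand F → K num K
step 4: stack=$ read K num K  input=num read $  — expand K → ε
step 5: stack=$ read K num  input=num read $  — match num
step 6: stack=$ read K  input=read $  — expand K → ε
step 7: stack=$ read  input=read $  — match read
Accept reached after 7 steps.

7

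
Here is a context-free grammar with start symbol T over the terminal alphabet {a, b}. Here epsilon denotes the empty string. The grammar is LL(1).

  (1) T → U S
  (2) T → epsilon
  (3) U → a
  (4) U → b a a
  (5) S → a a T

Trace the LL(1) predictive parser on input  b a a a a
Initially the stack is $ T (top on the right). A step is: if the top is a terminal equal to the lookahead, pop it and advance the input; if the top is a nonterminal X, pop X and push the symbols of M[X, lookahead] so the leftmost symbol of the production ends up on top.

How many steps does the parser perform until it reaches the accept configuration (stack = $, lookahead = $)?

step 1: stack=$ T  input=b a a a a $  — expand T → U S
step 2: stack=$ S U  input=b a a a a $  — expand U → b a a
step 3: stack=$ S a a b  input=b a a a a $  — match b
step 4: stack=$ S a a  input=a a a a $  — match a
step 5: stack=$ S a  input=a a a $  — match a
step 6: stack=$ S  input=a a $  — expand S → a a T
step 7: stack=$ T a a  input=a a $  — match a
step 8: stack=$ T a  input=a $  — match a
step 9: stack=$ T  input=$  — expand T → epsilon
Accept reached after 9 steps.

9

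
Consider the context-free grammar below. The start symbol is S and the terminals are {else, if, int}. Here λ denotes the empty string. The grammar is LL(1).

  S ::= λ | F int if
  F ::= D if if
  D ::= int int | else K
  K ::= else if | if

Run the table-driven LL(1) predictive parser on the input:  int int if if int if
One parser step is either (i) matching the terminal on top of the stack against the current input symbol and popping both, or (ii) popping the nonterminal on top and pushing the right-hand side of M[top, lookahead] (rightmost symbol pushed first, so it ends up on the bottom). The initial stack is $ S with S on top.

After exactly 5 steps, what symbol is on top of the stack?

if

step 1: stack=$ S  input=int int if if int if $  — expand S ::= F int if
step 2: stack=$ if int F  input=int int if if int if $  — expand F ::= D if if
step 3: stack=$ if int if if D  input=int int if if int if $  — expand D ::= int int
step 4: stack=$ if int if if int int  input=int int if if int if $  — match int
step 5: stack=$ if int if if int  input=int if if int if $  — match int
Stack after step 5: $ if int if if (top = if).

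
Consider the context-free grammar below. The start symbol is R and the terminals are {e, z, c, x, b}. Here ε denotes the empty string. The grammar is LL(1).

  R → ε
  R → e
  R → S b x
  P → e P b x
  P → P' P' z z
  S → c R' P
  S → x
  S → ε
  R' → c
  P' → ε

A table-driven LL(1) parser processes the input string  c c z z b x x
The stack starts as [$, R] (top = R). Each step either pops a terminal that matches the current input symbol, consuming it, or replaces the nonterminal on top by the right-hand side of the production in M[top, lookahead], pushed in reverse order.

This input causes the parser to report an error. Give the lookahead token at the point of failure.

      Stack            Input            Action
   1  $ R              c c z z b x x $  expand R → S b x
   2  $ x b S          c c z z b x x $  expand S → c R' P
   3  $ x b P R' c     c c z z b x x $  match c
   4  $ x b P R'       c z z b x x $    expand R' → c
   5  $ x b P c        c z z b x x $    match c
   6  $ x b P          z z b x x $      expand P → P' P' z z
   7  $ x b z z P' P'  z z b x x $      expand P' → ε
   8  $ x b z z P'     z z b x x $      expand P' → ε
   9  $ x b z z        z z b x x $      match z
  10  $ x b z          z b x x $        match z
  11  $ x b            b x x $          match b
  12  $ x              x x $            match x
  13  $                x $              error: stack empty but input remains

x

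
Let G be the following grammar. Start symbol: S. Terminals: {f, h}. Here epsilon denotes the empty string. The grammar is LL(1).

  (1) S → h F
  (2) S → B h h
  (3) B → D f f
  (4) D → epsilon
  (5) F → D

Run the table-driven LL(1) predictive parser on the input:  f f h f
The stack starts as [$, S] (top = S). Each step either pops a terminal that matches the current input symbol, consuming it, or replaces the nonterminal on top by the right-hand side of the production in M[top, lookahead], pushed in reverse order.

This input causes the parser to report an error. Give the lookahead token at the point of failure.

step 1: stack=$ S  input=f f h f $  — expand S → B h h
step 2: stack=$ h h B  input=f f h f $  — expand B → D f f
step 3: stack=$ h h f f D  input=f f h f $  — expand D → epsilon
step 4: stack=$ h h f f  input=f f h f $  — match f
step 5: stack=$ h h f  input=f h f $  — match f
step 6: stack=$ h h  input=h f $  — match h
step 7: stack=$ h  input=f $  — error: top is terminal h but lookahead is f

f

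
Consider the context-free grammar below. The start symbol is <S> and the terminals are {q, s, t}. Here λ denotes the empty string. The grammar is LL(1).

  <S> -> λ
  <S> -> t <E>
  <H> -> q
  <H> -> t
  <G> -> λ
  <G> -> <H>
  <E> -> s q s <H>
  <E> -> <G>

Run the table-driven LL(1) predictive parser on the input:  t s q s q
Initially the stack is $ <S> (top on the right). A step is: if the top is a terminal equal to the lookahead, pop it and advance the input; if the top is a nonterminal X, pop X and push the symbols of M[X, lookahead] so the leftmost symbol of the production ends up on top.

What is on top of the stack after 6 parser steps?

<H>

step 1: stack=$ <S>  input=t s q s q $  — expand <S> -> t <E>
step 2: stack=$ <E> t  input=t s q s q $  — match t
step 3: stack=$ <E>  input=s q s q $  — expand <E> -> s q s <H>
step 4: stack=$ <H> s q s  input=s q s q $  — match s
step 5: stack=$ <H> s q  input=q s q $  — match q
step 6: stack=$ <H> s  input=s q $  — match s
Stack after step 6: $ <H> (top = <H>).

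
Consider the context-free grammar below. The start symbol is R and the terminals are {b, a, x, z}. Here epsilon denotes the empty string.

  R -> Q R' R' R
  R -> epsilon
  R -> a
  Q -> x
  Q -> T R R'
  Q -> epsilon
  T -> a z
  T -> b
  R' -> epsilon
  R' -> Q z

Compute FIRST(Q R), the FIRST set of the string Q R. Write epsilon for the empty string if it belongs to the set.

{epsilon, a, b, x, z}

FIRST(T) = {a, b}
FIRST(Q) = {epsilon, a, b, x}  (via T R R')
FIRST(R') = {epsilon, a, b, x, z}  (via Q z)
FIRST(R) = {epsilon, a, b, x, z}  (via Q R' R' R)
FIRST(Q R): take FIRST of each symbol in turn, carrying on past any symbol whose FIRST contains epsilon; result {epsilon, a, b, x, z}.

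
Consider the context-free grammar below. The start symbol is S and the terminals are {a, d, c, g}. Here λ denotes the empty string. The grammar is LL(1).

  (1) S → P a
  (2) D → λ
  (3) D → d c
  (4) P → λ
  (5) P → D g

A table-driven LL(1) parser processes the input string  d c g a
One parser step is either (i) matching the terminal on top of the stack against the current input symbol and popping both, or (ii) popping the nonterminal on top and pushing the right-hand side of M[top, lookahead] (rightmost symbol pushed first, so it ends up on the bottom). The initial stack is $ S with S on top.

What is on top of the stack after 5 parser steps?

g

     Stack      Input      Action
  1  $ S        d c g a $  expand S → P a
  2  $ a P      d c g a $  expand P → D g
  3  $ a g D    d c g a $  expand D → d c
  4  $ a g c d  d c g a $  match d
  5  $ a g c    c g a $    match c
Stack after step 5: $ a g (top = g).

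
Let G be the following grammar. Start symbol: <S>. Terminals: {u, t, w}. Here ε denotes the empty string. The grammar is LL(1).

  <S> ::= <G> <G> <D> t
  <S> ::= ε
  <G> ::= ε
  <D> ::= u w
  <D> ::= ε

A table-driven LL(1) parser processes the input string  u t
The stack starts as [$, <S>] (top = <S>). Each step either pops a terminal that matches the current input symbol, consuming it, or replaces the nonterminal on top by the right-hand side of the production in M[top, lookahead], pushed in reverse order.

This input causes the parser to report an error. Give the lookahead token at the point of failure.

step 1: stack=$ <S>  input=u t $  — expand <S> ::= <G> <G> <D> t
step 2: stack=$ t <D> <G> <G>  input=u t $  — expand <G> ::= ε
step 3: stack=$ t <D> <G>  input=u t $  — expand <G> ::= ε
step 4: stack=$ t <D>  input=u t $  — expand <D> ::= u w
step 5: stack=$ t w u  input=u t $  — match u
step 6: stack=$ t w  input=t $  — error: top is terminal w but lookahead is t

t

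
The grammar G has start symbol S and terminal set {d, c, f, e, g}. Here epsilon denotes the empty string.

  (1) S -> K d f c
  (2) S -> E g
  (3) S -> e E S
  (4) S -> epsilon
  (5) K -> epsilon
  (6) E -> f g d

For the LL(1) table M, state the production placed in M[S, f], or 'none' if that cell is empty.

S -> E g

FIRST(K): from K->epsilon we get {epsilon}. So FIRST(K) = {epsilon}.
FIRST(E): from E->f g d we get {f}. So FIRST(E) = {f}.
FIRST(S): from S->K d f c we get {d}; from S->E g we get {f}; from S->e E S we get {e}; from S->epsilon we get {epsilon}. So FIRST(S) = {epsilon, d, e, f}.
FOLLOW(S) includes $ since S is the start symbol.
FOLLOW(S): in S->e E S, the suffix after S is empty (adds nothing new). Thus FOLLOW(S) = {$}.
For S -> K d f c: FIRST(K d f c) = {d}, so it goes in M[S, t] for t ∈ {d}.
For S -> E g: FIRST(E g) = {f}, so it goes in M[S, t] for t ∈ {f}.
For S -> e E S: FIRST(e E S) = {e}, so it goes in M[S, t] for t ∈ {e}.
For S -> epsilon: FIRST(epsilon) = {epsilon}, so it goes in M[S, t] for t ∈ {}; since epsilon ∈ FIRST, also for every t ∈ FOLLOW(S) = {$}.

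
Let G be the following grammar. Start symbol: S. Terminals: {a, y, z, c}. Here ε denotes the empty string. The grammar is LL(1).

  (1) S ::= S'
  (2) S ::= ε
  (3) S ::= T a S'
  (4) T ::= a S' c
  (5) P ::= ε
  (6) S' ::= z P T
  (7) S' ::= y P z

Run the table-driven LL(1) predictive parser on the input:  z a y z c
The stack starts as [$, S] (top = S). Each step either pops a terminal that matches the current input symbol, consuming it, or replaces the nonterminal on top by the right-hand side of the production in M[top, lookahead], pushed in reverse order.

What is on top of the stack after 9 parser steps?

z

step 1: stack=$ S  input=z a y z c $  — expand S ::= S'
step 2: stack=$ S'  input=z a y z c $  — expand S' ::= z P T
step 3: stack=$ T P z  input=z a y z c $  — match z
step 4: stack=$ T P  input=a y z c $  — expand P ::= ε
step 5: stack=$ T  input=a y z c $  — expand T ::= a S' c
step 6: stack=$ c S' a  input=a y z c $  — match a
step 7: stack=$ c S'  input=y z c $  — expand S' ::= y P z
step 8: stack=$ c z P y  input=y z c $  — match y
step 9: stack=$ c z P  input=z c $  — expand P ::= ε
Stack after step 9: $ c z (top = z).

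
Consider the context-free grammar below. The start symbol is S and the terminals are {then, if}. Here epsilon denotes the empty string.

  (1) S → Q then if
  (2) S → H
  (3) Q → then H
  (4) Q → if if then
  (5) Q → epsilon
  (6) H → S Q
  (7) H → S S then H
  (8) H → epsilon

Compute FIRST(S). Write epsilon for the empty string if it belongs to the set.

FIRST(Q): from Q→then H we get {then}; from Q→if if then we get {if}; from Q→epsilon we get {epsilon}. So FIRST(Q) = {epsilon, if, then}.
FIRST(S): from S→Q then if we get {if, then}; from S→H we get {epsilon, if, then}. So FIRST(S) = {epsilon, if, then}.
FIRST(H): from H→S Q we get {epsilon, if, then}; from H→S S then H we get {if, then}; from H→epsilon we get {epsilon}. So FIRST(H) = {epsilon, if, then}.

{epsilon, if, then}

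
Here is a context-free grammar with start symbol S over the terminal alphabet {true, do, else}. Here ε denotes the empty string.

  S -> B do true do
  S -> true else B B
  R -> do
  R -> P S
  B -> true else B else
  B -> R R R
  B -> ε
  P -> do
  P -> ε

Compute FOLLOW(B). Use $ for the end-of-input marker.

{$, do, else, true}

FIRST(P): from P->do we get {do}; from P->ε we get {ε}. So FIRST(P) = {ε, do}.
FIRST(S): from S->B do true do we get {do, true}; from S->true else B B we get {true}. So FIRST(S) = {do, true}.
FIRST(R): from R->do we get {do}; from R->P S we get {do, true}. So FIRST(R) = {do, true}.
FIRST(B): from B->true else B else we get {true}; from B->R R R we get {do, true}; from B->ε we get {ε}. So FIRST(B) = {ε, do, true}.
FOLLOW(S) includes $ since S is the start symbol.
FOLLOW(P): in R->P S, P is followed by S with FIRST {do, true}. Thus FOLLOW(P) = {do, true}.
FOLLOW(S): in R->P S, the suffix after S is empty, so FOLLOW(S) ⊇ FOLLOW(R) = {$, do, else, true}. Thus FOLLOW(S) = {$, do, else, true}.
FOLLOW(B): in S->B do true do, B is followed by do true do with FIRST {do}; in S->true else B B (occurrence 1), B is followed by B with FIRST {ε, do, true}; in S->true else B B (occurrence 1), the suffix after B is nullable, so FOLLOW(B) ⊇ FOLLOW(S) = {$, do, else, true}; in S->true else B B (occurrence 2), the suffix after B is empty, so FOLLOW(B) ⊇ FOLLOW(S) = {$, do, else, true}; in B->true else B else, B is followed by else with FIRST {else}. Thus FOLLOW(B) = {$, do, else, true}.
FOLLOW(R): in B->R R R (occurrence 1), R is followed by R R with FIRST {do, true}; in B->R R R (occurrence 2), R is followed by R with FIRST {do, true}; in B->R R R (occurrence 3), the suffix after R is empty, so FOLLOW(R) ⊇ FOLLOW(B) = {$, do, else, true}. Thus FOLLOW(R) = {$, do, else, true}.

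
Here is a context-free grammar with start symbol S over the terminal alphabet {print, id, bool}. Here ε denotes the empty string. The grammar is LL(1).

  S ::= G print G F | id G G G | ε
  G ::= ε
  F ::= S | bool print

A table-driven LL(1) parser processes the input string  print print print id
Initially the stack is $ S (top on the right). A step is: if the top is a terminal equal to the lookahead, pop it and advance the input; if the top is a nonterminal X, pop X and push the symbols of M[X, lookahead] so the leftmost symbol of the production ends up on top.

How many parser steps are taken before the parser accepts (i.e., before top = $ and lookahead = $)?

20

step 1: stack=$ S  input=print print print id $  — expand S ::= G print G F
step 2: stack=$ F G print G  input=print print print id $  — expand G ::= ε
step 3: stack=$ F G print  input=print print print id $  — match print
step 4: stack=$ F G  input=print print id $  — expand G ::= ε
step 5: stack=$ F  input=print print id $  — expand F ::= S
step 6: stack=$ S  input=print print id $  — expand S ::= G print G F
step 7: stack=$ F G print G  input=print print id $  — expand G ::= ε
step 8: stack=$ F G print  input=print print id $  — match print
step 9: stack=$ F G  input=print id $  — expand G ::= ε
step 10: stack=$ F  input=print id $  — expand F ::= S
step 11: stack=$ S  input=print id $  — expand S ::= G print G F
step 12: stack=$ F G print G  input=print id $  — expand G ::= ε
step 13: stack=$ F G print  input=print id $  — match print
step 14: stack=$ F G  input=id $  — expand G ::= ε
step 15: stack=$ F  input=id $  — expand F ::= S
step 16: stack=$ S  input=id $  — expand S ::= id G G G
step 17: stack=$ G G G id  input=id $  — match id
step 18: stack=$ G G G  input=$  — expand G ::= ε
step 19: stack=$ G G  input=$  — expand G ::= ε
step 20: stack=$ G  input=$  — expand G ::= ε
Accept reached after 20 steps.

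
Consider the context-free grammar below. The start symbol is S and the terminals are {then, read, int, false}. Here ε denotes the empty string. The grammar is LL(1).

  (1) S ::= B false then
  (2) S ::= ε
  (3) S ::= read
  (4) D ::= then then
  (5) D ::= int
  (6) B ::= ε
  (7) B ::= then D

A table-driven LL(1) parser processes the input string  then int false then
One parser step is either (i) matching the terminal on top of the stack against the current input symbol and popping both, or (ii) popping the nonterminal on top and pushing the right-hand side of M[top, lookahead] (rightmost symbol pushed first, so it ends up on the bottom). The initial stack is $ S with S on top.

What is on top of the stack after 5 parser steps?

false

step 1: stack=$ S  input=then int false then $  — expand S ::= B false then
step 2: stack=$ then false B  input=then int false then $  — expand B ::= then D
step 3: stack=$ then false D then  input=then int false then $  — match then
step 4: stack=$ then false D  input=int false then $  — expand D ::= int
step 5: stack=$ then false int  input=int false then $  — match int
Stack after step 5: $ then false (top = false).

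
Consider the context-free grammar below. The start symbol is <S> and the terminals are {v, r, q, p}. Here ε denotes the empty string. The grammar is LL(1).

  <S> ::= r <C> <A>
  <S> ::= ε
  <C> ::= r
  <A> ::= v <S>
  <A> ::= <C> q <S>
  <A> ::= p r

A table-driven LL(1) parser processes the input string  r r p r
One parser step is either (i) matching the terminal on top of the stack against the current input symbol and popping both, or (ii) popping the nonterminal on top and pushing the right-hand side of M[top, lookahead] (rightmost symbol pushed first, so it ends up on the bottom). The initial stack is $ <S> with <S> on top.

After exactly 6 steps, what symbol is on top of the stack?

step 1: stack=$ <S>  input=r r p r $  — expand <S> ::= r <C> <A>
step 2: stack=$ <A> <C> r  input=r r p r $  — match r
step 3: stack=$ <A> <C>  input=r p r $  — expand <C> ::= r
step 4: stack=$ <A> r  input=r p r $  — match r
step 5: stack=$ <A>  input=p r $  — expand <A> ::= p r
step 6: stack=$ r p  input=p r $  — match p
Stack after step 6: $ r (top = r).

r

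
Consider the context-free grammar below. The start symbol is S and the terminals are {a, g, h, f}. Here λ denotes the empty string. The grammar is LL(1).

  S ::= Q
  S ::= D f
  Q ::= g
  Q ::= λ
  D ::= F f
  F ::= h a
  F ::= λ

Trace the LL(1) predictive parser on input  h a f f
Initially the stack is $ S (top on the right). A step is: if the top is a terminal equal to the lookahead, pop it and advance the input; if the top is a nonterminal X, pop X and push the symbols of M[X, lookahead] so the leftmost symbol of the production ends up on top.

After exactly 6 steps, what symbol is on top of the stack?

f

     Stack      Input      Action
  1  $ S        h a f f $  expand S ::= D f
  2  $ f D      h a f f $  expand D ::= F f
  3  $ f f F    h a f f $  expand F ::= h a
  4  $ f f a h  h a f f $  match h
  5  $ f f a    a f f $    match a
  6  $ f f      f f $      match f
Stack after step 6: $ f (top = f).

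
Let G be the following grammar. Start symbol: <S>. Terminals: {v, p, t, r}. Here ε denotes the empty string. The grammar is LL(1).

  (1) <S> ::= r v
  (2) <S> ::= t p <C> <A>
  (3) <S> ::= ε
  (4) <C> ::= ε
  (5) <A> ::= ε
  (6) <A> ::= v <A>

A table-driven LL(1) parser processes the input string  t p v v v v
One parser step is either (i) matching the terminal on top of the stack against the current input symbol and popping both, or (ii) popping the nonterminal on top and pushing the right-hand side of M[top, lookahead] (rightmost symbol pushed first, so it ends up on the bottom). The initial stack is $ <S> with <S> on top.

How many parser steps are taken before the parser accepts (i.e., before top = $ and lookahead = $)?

step 1: stack=$ <S>  input=t p v v v v $  — expand <S> ::= t p <C> <A>
step 2: stack=$ <A> <C> p t  input=t p v v v v $  — match t
step 3: stack=$ <A> <C> p  input=p v v v v $  — match p
step 4: stack=$ <A> <C>  input=v v v v $  — expand <C> ::= ε
step 5: stack=$ <A>  input=v v v v $  — expand <A> ::= v <A>
step 6: stack=$ <A> v  input=v v v v $  — match v
step 7: stack=$ <A>  input=v v v $  — expand <A> ::= v <A>
step 8: stack=$ <A> v  input=v v v $  — match v
step 9: stack=$ <A>  input=v v $  — expand <A> ::= v <A>
step 10: stack=$ <A> v  input=v v $  — match v
step 11: stack=$ <A>  input=v $  — expand <A> ::= v <A>
step 12: stack=$ <A> v  input=v $  — match v
step 13: stack=$ <A>  input=$  — expand <A> ::= ε
Accept reached after 13 steps.

13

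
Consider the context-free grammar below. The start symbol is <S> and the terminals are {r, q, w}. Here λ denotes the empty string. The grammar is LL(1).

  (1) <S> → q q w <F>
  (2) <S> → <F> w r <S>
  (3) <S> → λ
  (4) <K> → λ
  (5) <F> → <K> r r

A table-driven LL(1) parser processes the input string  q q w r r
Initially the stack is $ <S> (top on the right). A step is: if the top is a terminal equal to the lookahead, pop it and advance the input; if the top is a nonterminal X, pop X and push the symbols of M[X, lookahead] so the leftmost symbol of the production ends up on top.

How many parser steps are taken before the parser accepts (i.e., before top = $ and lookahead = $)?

     Stack        Input        Action
  1  $ <S>        q q w r r $  expand <S> → q q w <F>
  2  $ <F> w q q  q q w r r $  match q
  3  $ <F> w q    q w r r $    match q
  4  $ <F> w      w r r $      match w
  5  $ <F>        r r $        expand <F> → <K> r r
  6  $ r r <K>    r r $        expand <K> → λ
  7  $ r r        r r $        match r
  8  $ r          r $          match r
Accept reached after 8 steps.

8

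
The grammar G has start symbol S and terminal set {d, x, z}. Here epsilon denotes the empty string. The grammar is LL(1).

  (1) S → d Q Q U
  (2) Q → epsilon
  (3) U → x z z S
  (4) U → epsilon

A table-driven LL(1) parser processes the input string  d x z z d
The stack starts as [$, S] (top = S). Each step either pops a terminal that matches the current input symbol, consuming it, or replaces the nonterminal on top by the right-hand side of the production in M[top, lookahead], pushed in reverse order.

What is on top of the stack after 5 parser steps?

x

step 1: stack=$ S  input=d x z z d $  — expand S → d Q Q U
step 2: stack=$ U Q Q d  input=d x z z d $  — match d
step 3: stack=$ U Q Q  input=x z z d $  — expand Q → epsilon
step 4: stack=$ U Q  input=x z z d $  — expand Q → epsilon
step 5: stack=$ U  input=x z z d $  — expand U → x z z S
Stack after step 5: $ S z z x (top = x).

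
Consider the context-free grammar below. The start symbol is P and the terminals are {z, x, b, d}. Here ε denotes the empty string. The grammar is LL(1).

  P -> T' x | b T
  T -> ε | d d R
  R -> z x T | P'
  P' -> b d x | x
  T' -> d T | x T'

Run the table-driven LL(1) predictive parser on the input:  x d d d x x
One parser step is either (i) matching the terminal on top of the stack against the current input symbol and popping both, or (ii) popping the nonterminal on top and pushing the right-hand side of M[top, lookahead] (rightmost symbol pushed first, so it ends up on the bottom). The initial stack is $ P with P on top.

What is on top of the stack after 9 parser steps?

     Stack      Input          Action
  1  $ P        x d d d x x $  expand P -> T' x
  2  $ x T'     x d d d x x $  expand T' -> x T'
  3  $ x T' x   x d d d x x $  match x
  4  $ x T'     d d d x x $    expand T' -> d T
  5  $ x T d    d d d x x $    match d
  6  $ x T      d d x x $      expand T -> d d R
  7  $ x R d d  d d x x $      match d
  8  $ x R d    d x x $        match d
  9  $ x R      x x $          expand R -> P'
Stack after step 9: $ x P' (top = P').

P'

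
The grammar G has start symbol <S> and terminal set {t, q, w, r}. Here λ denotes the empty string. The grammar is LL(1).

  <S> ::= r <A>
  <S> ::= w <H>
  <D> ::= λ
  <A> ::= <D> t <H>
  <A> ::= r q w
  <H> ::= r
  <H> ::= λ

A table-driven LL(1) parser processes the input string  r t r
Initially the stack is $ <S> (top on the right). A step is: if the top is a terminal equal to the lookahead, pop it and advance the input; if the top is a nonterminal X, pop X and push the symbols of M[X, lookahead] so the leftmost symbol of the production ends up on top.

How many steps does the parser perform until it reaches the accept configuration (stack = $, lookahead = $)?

7

     Stack        Input    Action
  1  $ <S>        r t r $  expand <S> ::= r <A>
  2  $ <A> r      r t r $  match r
  3  $ <A>        t r $    expand <A> ::= <D> t <H>
  4  $ <H> t <D>  t r $    expand <D> ::= λ
  5  $ <H> t      t r $    match t
  6  $ <H>        r $      expand <H> ::= r
  7  $ r          r $      match r
Accept reached after 7 steps.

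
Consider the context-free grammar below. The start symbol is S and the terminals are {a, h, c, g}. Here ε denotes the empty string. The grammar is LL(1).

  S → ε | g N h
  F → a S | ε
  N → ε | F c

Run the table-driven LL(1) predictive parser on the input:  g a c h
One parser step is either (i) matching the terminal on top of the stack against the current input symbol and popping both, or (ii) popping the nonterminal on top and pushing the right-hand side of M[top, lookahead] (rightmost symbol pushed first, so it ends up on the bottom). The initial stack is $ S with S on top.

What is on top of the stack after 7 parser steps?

h

step 1: stack=$ S  input=g a c h $  — expand S → g N h
step 2: stack=$ h N g  input=g a c h $  — match g
step 3: stack=$ h N  input=a c h $  — expand N → F c
step 4: stack=$ h c F  input=a c h $  — expand F → a S
step 5: stack=$ h c S a  input=a c h $  — match a
step 6: stack=$ h c S  input=c h $  — expand S → ε
step 7: stack=$ h c  input=c h $  — match c
Stack after step 7: $ h (top = h).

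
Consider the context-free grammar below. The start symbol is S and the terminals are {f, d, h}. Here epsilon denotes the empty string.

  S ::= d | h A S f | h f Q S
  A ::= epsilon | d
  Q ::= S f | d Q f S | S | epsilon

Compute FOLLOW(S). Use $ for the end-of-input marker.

{$, d, f, h}

FIRST(S) = {d, h}
FIRST(A) = {epsilon, d}
FIRST(Q) = {epsilon, d, h}  (via S f, S)
FOLLOW(S) includes $ since S is the start symbol.
FOLLOW(A): in S::=h A S f, A is followed by S f with FIRST {d, h}. Thus FOLLOW(A) = {d, h}.
FOLLOW(Q): in S::=h f Q S, Q is followed by S with FIRST {d, h}; in Q::=d Q f S, Q is followed by f S with FIRST {f}. Thus FOLLOW(Q) = {d, f, h}.
FOLLOW(S): in S::=h A S f, S is followed by f with FIRST {f}; in S::=h f Q S, the suffix after S is empty (adds nothing new); in Q::=S f, S is followed by f with FIRST {f}; in Q::=d Q f S, the suffix after S is empty, so FOLLOW(S) ⊇ FOLLOW(Q) = {d, f, h}; in Q::=S, the suffix after S is empty, so FOLLOW(S) ⊇ FOLLOW(Q) = {d, f, h}. Thus FOLLOW(S) = {$, d, f, h}.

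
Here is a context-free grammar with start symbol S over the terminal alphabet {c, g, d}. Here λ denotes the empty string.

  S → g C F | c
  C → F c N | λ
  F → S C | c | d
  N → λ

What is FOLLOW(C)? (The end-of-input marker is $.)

{$, c, d, g}

FIRST(S) = {c, g}
FIRST(N) = {λ}
FIRST(F) = {c, d, g}  (via S C)
FIRST(C) = {λ, c, d, g}  (via F c N)
FOLLOW(S) includes $ since S is the start symbol.
FOLLOW(S): in F→S C, S is followed by C with FIRST {λ, c, d, g}; in F→S C, the suffix after S is nullable, so FOLLOW(S) ⊇ FOLLOW(F) = {$, c, d, g}. Thus FOLLOW(S) = {$, c, d, g}.
FOLLOW(F): in S→g C F, the suffix after F is empty, so FOLLOW(F) ⊇ FOLLOW(S) = {$, c, d, g}; in C→F c N, F is followed by c N with FIRST {c}. Thus FOLLOW(F) = {$, c, d, g}.
FOLLOW(C): in S→g C F, C is followed by F with FIRST {c, d, g}; in F→S C, the suffix after C is empty, so FOLLOW(C) ⊇ FOLLOW(F) = {$, c, d, g}. Thus FOLLOW(C) = {$, c, d, g}.
FOLLOW(N): in C→F c N, the suffix after N is empty, so FOLLOW(N) ⊇ FOLLOW(C) = {$, c, d, g}. Thus FOLLOW(N) = {$, c, d, g}.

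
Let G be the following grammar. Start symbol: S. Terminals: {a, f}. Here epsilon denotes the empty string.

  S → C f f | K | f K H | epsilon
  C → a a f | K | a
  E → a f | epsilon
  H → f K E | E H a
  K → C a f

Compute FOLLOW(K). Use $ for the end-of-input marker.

FIRST(E) = {epsilon, a}
FIRST(H) = {a, f}  (via E H a)
FIRST(S) = {epsilon, a, f}  (via C f f, K)
FIRST(C) = {a}  (via K)
FIRST(K) = {a}  (via C a f)
FOLLOW(S) includes $ since S is the start symbol.
FOLLOW(S): S appears on no right-hand side. Thus FOLLOW(S) = {$}.
FOLLOW(C): in S→C f f, C is followed by f f with FIRST {f}; in K→C a f, C is followed by a f with FIRST {a}. Thus FOLLOW(C) = {a, f}.
FOLLOW(H): in S→f K H, the suffix after H is empty, so FOLLOW(H) ⊇ FOLLOW(S) = {$}; in H→E H a, H is followed by a with FIRST {a}. Thus FOLLOW(H) = {$, a}.
FOLLOW(E): in H→f K E, the suffix after E is empty, so FOLLOW(E) ⊇ FOLLOW(H) = {$, a}; in H→E H a, E is followed by H a with FIRST {a, f}. Thus FOLLOW(E) = {$, a, f}.
FOLLOW(K): in S→K, the suffix after K is empty, so FOLLOW(K) ⊇ FOLLOW(S) = {$}; in S→f K H, K is followed by H with FIRST {a, f}; in C→K, the suffix after K is empty, so FOLLOW(K) ⊇ FOLLOW(C) = {a, f}; in H→f K E, K is followed by E with FIRST {epsilon, a}; in H→f K E, the suffix after K is nullable, so FOLLOW(K) ⊇ FOLLOW(H) = {$, a}. Thus FOLLOW(K) = {$, a, f}.

{$, a, f}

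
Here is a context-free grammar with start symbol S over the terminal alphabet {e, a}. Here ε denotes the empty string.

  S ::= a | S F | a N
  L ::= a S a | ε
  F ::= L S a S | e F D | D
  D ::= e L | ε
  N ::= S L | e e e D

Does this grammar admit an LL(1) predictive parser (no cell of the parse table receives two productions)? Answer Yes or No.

FIRST(S) = {a}
FIRST(L) = {ε, a}
FIRST(F) = {ε, a, e}
FIRST(D) = {ε, e}
FIRST(N) = {a, e}
FOLLOW(S) = {$, a, e}
FOLLOW(L) = {$, a, e}
FOLLOW(F) = {$, a, e}
FOLLOW(D) = {$, a, e}
FOLLOW(N) = {$, a, e}
Cell M[D, e] receives both D ::= e L and D ::= ε — the grammar is not LL(1).

No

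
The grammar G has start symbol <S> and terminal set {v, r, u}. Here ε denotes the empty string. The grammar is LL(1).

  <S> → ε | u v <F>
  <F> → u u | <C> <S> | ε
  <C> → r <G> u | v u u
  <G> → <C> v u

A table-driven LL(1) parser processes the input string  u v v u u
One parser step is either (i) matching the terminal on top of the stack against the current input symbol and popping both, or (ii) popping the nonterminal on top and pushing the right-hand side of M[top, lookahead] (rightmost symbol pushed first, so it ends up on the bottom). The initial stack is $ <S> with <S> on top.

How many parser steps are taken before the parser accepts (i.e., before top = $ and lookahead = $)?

9

     Stack        Input        Action
  1  $ <S>        u v v u u $  expand <S> → u v <F>
  2  $ <F> v u    u v v u u $  match u
  3  $ <F> v      v v u u $    match v
  4  $ <F>        v u u $      expand <F> → <C> <S>
  5  $ <S> <C>    v u u $      expand <C> → v u u
  6  $ <S> u u v  v u u $      match v
  7  $ <S> u u    u u $        match u
  8  $ <S> u      u $          match u
  9  $ <S>        $            expand <S> → ε
Accept reached after 9 steps.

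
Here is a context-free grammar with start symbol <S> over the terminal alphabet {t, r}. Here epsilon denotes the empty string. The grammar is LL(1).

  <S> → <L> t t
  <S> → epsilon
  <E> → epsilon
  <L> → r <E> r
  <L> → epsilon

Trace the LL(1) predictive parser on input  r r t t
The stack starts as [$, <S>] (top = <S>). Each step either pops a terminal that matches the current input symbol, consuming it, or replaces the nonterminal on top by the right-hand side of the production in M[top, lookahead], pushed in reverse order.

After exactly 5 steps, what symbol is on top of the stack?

     Stack          Input      Action
  1  $ <S>          r r t t $  expand <S> → <L> t t
  2  $ t t <L>      r r t t $  expand <L> → r <E> r
  3  $ t t r <E> r  r r t t $  match r
  4  $ t t r <E>    r t t $    expand <E> → epsilon
  5  $ t t r        r t t $    match r
Stack after step 5: $ t t (top = t).

t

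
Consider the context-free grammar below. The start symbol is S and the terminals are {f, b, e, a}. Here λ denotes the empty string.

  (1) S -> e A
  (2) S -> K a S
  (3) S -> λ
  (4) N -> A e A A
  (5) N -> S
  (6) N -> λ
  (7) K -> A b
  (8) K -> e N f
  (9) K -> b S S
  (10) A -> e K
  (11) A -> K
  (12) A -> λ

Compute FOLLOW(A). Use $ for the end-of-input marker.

{$, a, b, e, f}

FIRST(S): from S->e A we get {e}; from S->K a S we get {b, e}; from S->λ we get {λ}. So FIRST(S) = {λ, b, e}.
FIRST(N): from N->A e A A we get {b, e}; from N->S we get {λ, b, e}; from N->λ we get {λ}. So FIRST(N) = {λ, b, e}.
FIRST(K): from K->A b we get {b, e}; from K->e N f we get {e}; from K->b S S we get {b}. So FIRST(K) = {b, e}.
FIRST(A): from A->e K we get {e}; from A->K we get {b, e}; from A->λ we get {λ}. So FIRST(A) = {λ, b, e}.
FOLLOW(S) includes $ since S is the start symbol.
FOLLOW(N): in K->e N f, N is followed by f with FIRST {f}. Thus FOLLOW(N) = {f}.
FOLLOW(S): in S->K a S, the suffix after S is empty (adds nothing new); in N->S, the suffix after S is empty, so FOLLOW(S) ⊇ FOLLOW(N) = {f}; in K->b S S (occurrence 1), S is followed by S with FIRST {λ, b, e}; in K->b S S (occurrence 1), the suffix after S is nullable, so FOLLOW(S) ⊇ FOLLOW(K) = {$, a, b, e, f}; in K->b S S (occurrence 2), the suffix after S is empty, so FOLLOW(S) ⊇ FOLLOW(K) = {$, a, b, e, f}. Thus FOLLOW(S) = {$, a, b, e, f}.
FOLLOW(A): in S->e A, the suffix after A is empty, so FOLLOW(A) ⊇ FOLLOW(S) = {$, a, b, e, f}; in N->A e A A (occurrence 1), A is followed by e A A with FIRST {e}; in N->A e A A (occurrence 2), A is followed by A with FIRST {λ, b, e}; in N->A e A A (occurrence 2), the suffix after A is nullable, so FOLLOW(A) ⊇ FOLLOW(N) = {f}; in N->A e A A (occurrence 3), the suffix after A is empty, so FOLLOW(A) ⊇ FOLLOW(N) = {f}; in K->A b, A is followed by b with FIRST {b}. Thus FOLLOW(A) = {$, a, b, e, f}.
FOLLOW(K): in S->K a S, K is followed by a S with FIRST {a}; in A->e K, the suffix after K is empty, so FOLLOW(K) ⊇ FOLLOW(A) = {$, a, b, e, f}; in A->K, the suffix after K is empty, so FOLLOW(K) ⊇ FOLLOW(A) = {$, a, b, e, f}. Thus FOLLOW(K) = {$, a, b, e, f}.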